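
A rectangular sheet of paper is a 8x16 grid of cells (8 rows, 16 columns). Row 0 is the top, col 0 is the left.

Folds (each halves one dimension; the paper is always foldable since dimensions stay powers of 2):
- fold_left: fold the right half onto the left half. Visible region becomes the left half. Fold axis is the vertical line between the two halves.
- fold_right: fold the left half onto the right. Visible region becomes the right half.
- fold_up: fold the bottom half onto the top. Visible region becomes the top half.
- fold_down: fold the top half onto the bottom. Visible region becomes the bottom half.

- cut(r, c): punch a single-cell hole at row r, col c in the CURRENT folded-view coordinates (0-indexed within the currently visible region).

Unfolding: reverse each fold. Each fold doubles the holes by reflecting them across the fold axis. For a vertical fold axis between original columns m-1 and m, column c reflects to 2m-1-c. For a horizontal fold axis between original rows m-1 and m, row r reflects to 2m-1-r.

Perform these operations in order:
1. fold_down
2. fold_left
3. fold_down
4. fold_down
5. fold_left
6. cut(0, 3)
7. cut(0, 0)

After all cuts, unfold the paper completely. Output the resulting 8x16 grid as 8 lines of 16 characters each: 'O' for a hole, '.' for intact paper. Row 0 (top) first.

Op 1 fold_down: fold axis h@4; visible region now rows[4,8) x cols[0,16) = 4x16
Op 2 fold_left: fold axis v@8; visible region now rows[4,8) x cols[0,8) = 4x8
Op 3 fold_down: fold axis h@6; visible region now rows[6,8) x cols[0,8) = 2x8
Op 4 fold_down: fold axis h@7; visible region now rows[7,8) x cols[0,8) = 1x8
Op 5 fold_left: fold axis v@4; visible region now rows[7,8) x cols[0,4) = 1x4
Op 6 cut(0, 3): punch at orig (7,3); cuts so far [(7, 3)]; region rows[7,8) x cols[0,4) = 1x4
Op 7 cut(0, 0): punch at orig (7,0); cuts so far [(7, 0), (7, 3)]; region rows[7,8) x cols[0,4) = 1x4
Unfold 1 (reflect across v@4): 4 holes -> [(7, 0), (7, 3), (7, 4), (7, 7)]
Unfold 2 (reflect across h@7): 8 holes -> [(6, 0), (6, 3), (6, 4), (6, 7), (7, 0), (7, 3), (7, 4), (7, 7)]
Unfold 3 (reflect across h@6): 16 holes -> [(4, 0), (4, 3), (4, 4), (4, 7), (5, 0), (5, 3), (5, 4), (5, 7), (6, 0), (6, 3), (6, 4), (6, 7), (7, 0), (7, 3), (7, 4), (7, 7)]
Unfold 4 (reflect across v@8): 32 holes -> [(4, 0), (4, 3), (4, 4), (4, 7), (4, 8), (4, 11), (4, 12), (4, 15), (5, 0), (5, 3), (5, 4), (5, 7), (5, 8), (5, 11), (5, 12), (5, 15), (6, 0), (6, 3), (6, 4), (6, 7), (6, 8), (6, 11), (6, 12), (6, 15), (7, 0), (7, 3), (7, 4), (7, 7), (7, 8), (7, 11), (7, 12), (7, 15)]
Unfold 5 (reflect across h@4): 64 holes -> [(0, 0), (0, 3), (0, 4), (0, 7), (0, 8), (0, 11), (0, 12), (0, 15), (1, 0), (1, 3), (1, 4), (1, 7), (1, 8), (1, 11), (1, 12), (1, 15), (2, 0), (2, 3), (2, 4), (2, 7), (2, 8), (2, 11), (2, 12), (2, 15), (3, 0), (3, 3), (3, 4), (3, 7), (3, 8), (3, 11), (3, 12), (3, 15), (4, 0), (4, 3), (4, 4), (4, 7), (4, 8), (4, 11), (4, 12), (4, 15), (5, 0), (5, 3), (5, 4), (5, 7), (5, 8), (5, 11), (5, 12), (5, 15), (6, 0), (6, 3), (6, 4), (6, 7), (6, 8), (6, 11), (6, 12), (6, 15), (7, 0), (7, 3), (7, 4), (7, 7), (7, 8), (7, 11), (7, 12), (7, 15)]

Answer: O..OO..OO..OO..O
O..OO..OO..OO..O
O..OO..OO..OO..O
O..OO..OO..OO..O
O..OO..OO..OO..O
O..OO..OO..OO..O
O..OO..OO..OO..O
O..OO..OO..OO..O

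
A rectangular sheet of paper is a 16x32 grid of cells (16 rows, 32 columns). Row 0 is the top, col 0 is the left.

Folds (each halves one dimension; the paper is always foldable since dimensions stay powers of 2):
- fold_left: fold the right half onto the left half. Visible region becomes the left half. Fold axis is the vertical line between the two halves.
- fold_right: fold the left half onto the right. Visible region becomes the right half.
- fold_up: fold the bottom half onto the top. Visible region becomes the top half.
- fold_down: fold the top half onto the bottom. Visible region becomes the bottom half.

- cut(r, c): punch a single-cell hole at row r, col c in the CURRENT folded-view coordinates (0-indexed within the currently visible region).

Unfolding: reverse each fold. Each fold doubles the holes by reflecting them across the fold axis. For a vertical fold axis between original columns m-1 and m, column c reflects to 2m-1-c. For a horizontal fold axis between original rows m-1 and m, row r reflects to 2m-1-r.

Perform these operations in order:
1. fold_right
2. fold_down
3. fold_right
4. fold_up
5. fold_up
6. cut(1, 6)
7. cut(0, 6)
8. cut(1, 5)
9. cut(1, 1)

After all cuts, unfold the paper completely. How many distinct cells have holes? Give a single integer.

Op 1 fold_right: fold axis v@16; visible region now rows[0,16) x cols[16,32) = 16x16
Op 2 fold_down: fold axis h@8; visible region now rows[8,16) x cols[16,32) = 8x16
Op 3 fold_right: fold axis v@24; visible region now rows[8,16) x cols[24,32) = 8x8
Op 4 fold_up: fold axis h@12; visible region now rows[8,12) x cols[24,32) = 4x8
Op 5 fold_up: fold axis h@10; visible region now rows[8,10) x cols[24,32) = 2x8
Op 6 cut(1, 6): punch at orig (9,30); cuts so far [(9, 30)]; region rows[8,10) x cols[24,32) = 2x8
Op 7 cut(0, 6): punch at orig (8,30); cuts so far [(8, 30), (9, 30)]; region rows[8,10) x cols[24,32) = 2x8
Op 8 cut(1, 5): punch at orig (9,29); cuts so far [(8, 30), (9, 29), (9, 30)]; region rows[8,10) x cols[24,32) = 2x8
Op 9 cut(1, 1): punch at orig (9,25); cuts so far [(8, 30), (9, 25), (9, 29), (9, 30)]; region rows[8,10) x cols[24,32) = 2x8
Unfold 1 (reflect across h@10): 8 holes -> [(8, 30), (9, 25), (9, 29), (9, 30), (10, 25), (10, 29), (10, 30), (11, 30)]
Unfold 2 (reflect across h@12): 16 holes -> [(8, 30), (9, 25), (9, 29), (9, 30), (10, 25), (10, 29), (10, 30), (11, 30), (12, 30), (13, 25), (13, 29), (13, 30), (14, 25), (14, 29), (14, 30), (15, 30)]
Unfold 3 (reflect across v@24): 32 holes -> [(8, 17), (8, 30), (9, 17), (9, 18), (9, 22), (9, 25), (9, 29), (9, 30), (10, 17), (10, 18), (10, 22), (10, 25), (10, 29), (10, 30), (11, 17), (11, 30), (12, 17), (12, 30), (13, 17), (13, 18), (13, 22), (13, 25), (13, 29), (13, 30), (14, 17), (14, 18), (14, 22), (14, 25), (14, 29), (14, 30), (15, 17), (15, 30)]
Unfold 4 (reflect across h@8): 64 holes -> [(0, 17), (0, 30), (1, 17), (1, 18), (1, 22), (1, 25), (1, 29), (1, 30), (2, 17), (2, 18), (2, 22), (2, 25), (2, 29), (2, 30), (3, 17), (3, 30), (4, 17), (4, 30), (5, 17), (5, 18), (5, 22), (5, 25), (5, 29), (5, 30), (6, 17), (6, 18), (6, 22), (6, 25), (6, 29), (6, 30), (7, 17), (7, 30), (8, 17), (8, 30), (9, 17), (9, 18), (9, 22), (9, 25), (9, 29), (9, 30), (10, 17), (10, 18), (10, 22), (10, 25), (10, 29), (10, 30), (11, 17), (11, 30), (12, 17), (12, 30), (13, 17), (13, 18), (13, 22), (13, 25), (13, 29), (13, 30), (14, 17), (14, 18), (14, 22), (14, 25), (14, 29), (14, 30), (15, 17), (15, 30)]
Unfold 5 (reflect across v@16): 128 holes -> [(0, 1), (0, 14), (0, 17), (0, 30), (1, 1), (1, 2), (1, 6), (1, 9), (1, 13), (1, 14), (1, 17), (1, 18), (1, 22), (1, 25), (1, 29), (1, 30), (2, 1), (2, 2), (2, 6), (2, 9), (2, 13), (2, 14), (2, 17), (2, 18), (2, 22), (2, 25), (2, 29), (2, 30), (3, 1), (3, 14), (3, 17), (3, 30), (4, 1), (4, 14), (4, 17), (4, 30), (5, 1), (5, 2), (5, 6), (5, 9), (5, 13), (5, 14), (5, 17), (5, 18), (5, 22), (5, 25), (5, 29), (5, 30), (6, 1), (6, 2), (6, 6), (6, 9), (6, 13), (6, 14), (6, 17), (6, 18), (6, 22), (6, 25), (6, 29), (6, 30), (7, 1), (7, 14), (7, 17), (7, 30), (8, 1), (8, 14), (8, 17), (8, 30), (9, 1), (9, 2), (9, 6), (9, 9), (9, 13), (9, 14), (9, 17), (9, 18), (9, 22), (9, 25), (9, 29), (9, 30), (10, 1), (10, 2), (10, 6), (10, 9), (10, 13), (10, 14), (10, 17), (10, 18), (10, 22), (10, 25), (10, 29), (10, 30), (11, 1), (11, 14), (11, 17), (11, 30), (12, 1), (12, 14), (12, 17), (12, 30), (13, 1), (13, 2), (13, 6), (13, 9), (13, 13), (13, 14), (13, 17), (13, 18), (13, 22), (13, 25), (13, 29), (13, 30), (14, 1), (14, 2), (14, 6), (14, 9), (14, 13), (14, 14), (14, 17), (14, 18), (14, 22), (14, 25), (14, 29), (14, 30), (15, 1), (15, 14), (15, 17), (15, 30)]

Answer: 128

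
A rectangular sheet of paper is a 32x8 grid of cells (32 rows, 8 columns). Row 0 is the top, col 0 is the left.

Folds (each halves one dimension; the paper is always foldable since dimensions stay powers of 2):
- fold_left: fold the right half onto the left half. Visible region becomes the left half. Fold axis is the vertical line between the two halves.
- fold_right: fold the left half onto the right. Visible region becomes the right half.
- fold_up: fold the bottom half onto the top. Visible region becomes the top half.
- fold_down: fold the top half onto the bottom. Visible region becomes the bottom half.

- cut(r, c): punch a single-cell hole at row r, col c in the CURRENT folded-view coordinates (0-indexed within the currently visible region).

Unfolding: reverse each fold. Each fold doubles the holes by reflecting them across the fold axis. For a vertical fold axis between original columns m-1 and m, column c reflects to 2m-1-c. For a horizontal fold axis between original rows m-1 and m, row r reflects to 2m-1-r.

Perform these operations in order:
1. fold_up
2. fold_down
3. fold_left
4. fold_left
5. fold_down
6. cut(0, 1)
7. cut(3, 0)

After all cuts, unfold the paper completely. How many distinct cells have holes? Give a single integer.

Op 1 fold_up: fold axis h@16; visible region now rows[0,16) x cols[0,8) = 16x8
Op 2 fold_down: fold axis h@8; visible region now rows[8,16) x cols[0,8) = 8x8
Op 3 fold_left: fold axis v@4; visible region now rows[8,16) x cols[0,4) = 8x4
Op 4 fold_left: fold axis v@2; visible region now rows[8,16) x cols[0,2) = 8x2
Op 5 fold_down: fold axis h@12; visible region now rows[12,16) x cols[0,2) = 4x2
Op 6 cut(0, 1): punch at orig (12,1); cuts so far [(12, 1)]; region rows[12,16) x cols[0,2) = 4x2
Op 7 cut(3, 0): punch at orig (15,0); cuts so far [(12, 1), (15, 0)]; region rows[12,16) x cols[0,2) = 4x2
Unfold 1 (reflect across h@12): 4 holes -> [(8, 0), (11, 1), (12, 1), (15, 0)]
Unfold 2 (reflect across v@2): 8 holes -> [(8, 0), (8, 3), (11, 1), (11, 2), (12, 1), (12, 2), (15, 0), (15, 3)]
Unfold 3 (reflect across v@4): 16 holes -> [(8, 0), (8, 3), (8, 4), (8, 7), (11, 1), (11, 2), (11, 5), (11, 6), (12, 1), (12, 2), (12, 5), (12, 6), (15, 0), (15, 3), (15, 4), (15, 7)]
Unfold 4 (reflect across h@8): 32 holes -> [(0, 0), (0, 3), (0, 4), (0, 7), (3, 1), (3, 2), (3, 5), (3, 6), (4, 1), (4, 2), (4, 5), (4, 6), (7, 0), (7, 3), (7, 4), (7, 7), (8, 0), (8, 3), (8, 4), (8, 7), (11, 1), (11, 2), (11, 5), (11, 6), (12, 1), (12, 2), (12, 5), (12, 6), (15, 0), (15, 3), (15, 4), (15, 7)]
Unfold 5 (reflect across h@16): 64 holes -> [(0, 0), (0, 3), (0, 4), (0, 7), (3, 1), (3, 2), (3, 5), (3, 6), (4, 1), (4, 2), (4, 5), (4, 6), (7, 0), (7, 3), (7, 4), (7, 7), (8, 0), (8, 3), (8, 4), (8, 7), (11, 1), (11, 2), (11, 5), (11, 6), (12, 1), (12, 2), (12, 5), (12, 6), (15, 0), (15, 3), (15, 4), (15, 7), (16, 0), (16, 3), (16, 4), (16, 7), (19, 1), (19, 2), (19, 5), (19, 6), (20, 1), (20, 2), (20, 5), (20, 6), (23, 0), (23, 3), (23, 4), (23, 7), (24, 0), (24, 3), (24, 4), (24, 7), (27, 1), (27, 2), (27, 5), (27, 6), (28, 1), (28, 2), (28, 5), (28, 6), (31, 0), (31, 3), (31, 4), (31, 7)]

Answer: 64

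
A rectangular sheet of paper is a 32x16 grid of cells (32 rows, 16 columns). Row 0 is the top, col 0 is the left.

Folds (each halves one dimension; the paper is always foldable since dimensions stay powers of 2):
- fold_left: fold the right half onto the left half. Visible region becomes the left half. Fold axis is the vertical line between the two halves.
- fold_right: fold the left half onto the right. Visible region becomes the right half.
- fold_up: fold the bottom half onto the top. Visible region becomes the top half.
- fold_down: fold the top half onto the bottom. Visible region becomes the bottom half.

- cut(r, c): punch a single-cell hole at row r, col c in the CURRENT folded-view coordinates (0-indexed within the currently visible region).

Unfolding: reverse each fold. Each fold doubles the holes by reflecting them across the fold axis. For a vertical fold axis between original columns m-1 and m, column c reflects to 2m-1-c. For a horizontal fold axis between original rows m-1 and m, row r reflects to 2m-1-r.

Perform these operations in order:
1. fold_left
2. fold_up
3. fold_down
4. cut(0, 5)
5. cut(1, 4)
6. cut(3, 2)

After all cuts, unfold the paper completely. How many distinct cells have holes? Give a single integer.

Op 1 fold_left: fold axis v@8; visible region now rows[0,32) x cols[0,8) = 32x8
Op 2 fold_up: fold axis h@16; visible region now rows[0,16) x cols[0,8) = 16x8
Op 3 fold_down: fold axis h@8; visible region now rows[8,16) x cols[0,8) = 8x8
Op 4 cut(0, 5): punch at orig (8,5); cuts so far [(8, 5)]; region rows[8,16) x cols[0,8) = 8x8
Op 5 cut(1, 4): punch at orig (9,4); cuts so far [(8, 5), (9, 4)]; region rows[8,16) x cols[0,8) = 8x8
Op 6 cut(3, 2): punch at orig (11,2); cuts so far [(8, 5), (9, 4), (11, 2)]; region rows[8,16) x cols[0,8) = 8x8
Unfold 1 (reflect across h@8): 6 holes -> [(4, 2), (6, 4), (7, 5), (8, 5), (9, 4), (11, 2)]
Unfold 2 (reflect across h@16): 12 holes -> [(4, 2), (6, 4), (7, 5), (8, 5), (9, 4), (11, 2), (20, 2), (22, 4), (23, 5), (24, 5), (25, 4), (27, 2)]
Unfold 3 (reflect across v@8): 24 holes -> [(4, 2), (4, 13), (6, 4), (6, 11), (7, 5), (7, 10), (8, 5), (8, 10), (9, 4), (9, 11), (11, 2), (11, 13), (20, 2), (20, 13), (22, 4), (22, 11), (23, 5), (23, 10), (24, 5), (24, 10), (25, 4), (25, 11), (27, 2), (27, 13)]

Answer: 24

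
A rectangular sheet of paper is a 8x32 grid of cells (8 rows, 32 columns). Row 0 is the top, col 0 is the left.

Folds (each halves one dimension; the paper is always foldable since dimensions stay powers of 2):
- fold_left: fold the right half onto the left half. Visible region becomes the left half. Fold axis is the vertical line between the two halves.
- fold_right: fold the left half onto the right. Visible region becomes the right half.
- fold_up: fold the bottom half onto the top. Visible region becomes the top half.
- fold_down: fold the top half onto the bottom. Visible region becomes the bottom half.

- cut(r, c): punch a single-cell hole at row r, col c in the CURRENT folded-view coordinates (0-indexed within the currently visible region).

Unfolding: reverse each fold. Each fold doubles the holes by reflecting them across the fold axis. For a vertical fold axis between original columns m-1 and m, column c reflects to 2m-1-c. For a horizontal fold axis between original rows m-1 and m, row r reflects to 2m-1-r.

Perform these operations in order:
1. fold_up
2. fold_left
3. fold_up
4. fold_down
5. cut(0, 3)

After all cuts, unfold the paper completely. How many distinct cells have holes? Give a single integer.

Answer: 16

Derivation:
Op 1 fold_up: fold axis h@4; visible region now rows[0,4) x cols[0,32) = 4x32
Op 2 fold_left: fold axis v@16; visible region now rows[0,4) x cols[0,16) = 4x16
Op 3 fold_up: fold axis h@2; visible region now rows[0,2) x cols[0,16) = 2x16
Op 4 fold_down: fold axis h@1; visible region now rows[1,2) x cols[0,16) = 1x16
Op 5 cut(0, 3): punch at orig (1,3); cuts so far [(1, 3)]; region rows[1,2) x cols[0,16) = 1x16
Unfold 1 (reflect across h@1): 2 holes -> [(0, 3), (1, 3)]
Unfold 2 (reflect across h@2): 4 holes -> [(0, 3), (1, 3), (2, 3), (3, 3)]
Unfold 3 (reflect across v@16): 8 holes -> [(0, 3), (0, 28), (1, 3), (1, 28), (2, 3), (2, 28), (3, 3), (3, 28)]
Unfold 4 (reflect across h@4): 16 holes -> [(0, 3), (0, 28), (1, 3), (1, 28), (2, 3), (2, 28), (3, 3), (3, 28), (4, 3), (4, 28), (5, 3), (5, 28), (6, 3), (6, 28), (7, 3), (7, 28)]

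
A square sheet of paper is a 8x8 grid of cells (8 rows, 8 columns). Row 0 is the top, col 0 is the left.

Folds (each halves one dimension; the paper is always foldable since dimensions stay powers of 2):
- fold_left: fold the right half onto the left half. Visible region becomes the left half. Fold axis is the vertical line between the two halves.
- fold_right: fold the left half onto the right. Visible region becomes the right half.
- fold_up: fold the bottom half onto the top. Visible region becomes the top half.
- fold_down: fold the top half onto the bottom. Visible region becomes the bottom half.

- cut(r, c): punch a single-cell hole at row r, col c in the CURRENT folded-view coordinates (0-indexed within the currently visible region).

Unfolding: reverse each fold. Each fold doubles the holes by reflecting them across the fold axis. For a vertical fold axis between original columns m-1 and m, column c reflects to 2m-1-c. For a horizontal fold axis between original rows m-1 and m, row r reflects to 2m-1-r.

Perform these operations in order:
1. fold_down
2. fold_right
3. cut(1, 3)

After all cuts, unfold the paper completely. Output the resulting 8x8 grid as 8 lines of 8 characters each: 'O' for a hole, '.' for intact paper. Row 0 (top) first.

Answer: ........
........
O......O
........
........
O......O
........
........

Derivation:
Op 1 fold_down: fold axis h@4; visible region now rows[4,8) x cols[0,8) = 4x8
Op 2 fold_right: fold axis v@4; visible region now rows[4,8) x cols[4,8) = 4x4
Op 3 cut(1, 3): punch at orig (5,7); cuts so far [(5, 7)]; region rows[4,8) x cols[4,8) = 4x4
Unfold 1 (reflect across v@4): 2 holes -> [(5, 0), (5, 7)]
Unfold 2 (reflect across h@4): 4 holes -> [(2, 0), (2, 7), (5, 0), (5, 7)]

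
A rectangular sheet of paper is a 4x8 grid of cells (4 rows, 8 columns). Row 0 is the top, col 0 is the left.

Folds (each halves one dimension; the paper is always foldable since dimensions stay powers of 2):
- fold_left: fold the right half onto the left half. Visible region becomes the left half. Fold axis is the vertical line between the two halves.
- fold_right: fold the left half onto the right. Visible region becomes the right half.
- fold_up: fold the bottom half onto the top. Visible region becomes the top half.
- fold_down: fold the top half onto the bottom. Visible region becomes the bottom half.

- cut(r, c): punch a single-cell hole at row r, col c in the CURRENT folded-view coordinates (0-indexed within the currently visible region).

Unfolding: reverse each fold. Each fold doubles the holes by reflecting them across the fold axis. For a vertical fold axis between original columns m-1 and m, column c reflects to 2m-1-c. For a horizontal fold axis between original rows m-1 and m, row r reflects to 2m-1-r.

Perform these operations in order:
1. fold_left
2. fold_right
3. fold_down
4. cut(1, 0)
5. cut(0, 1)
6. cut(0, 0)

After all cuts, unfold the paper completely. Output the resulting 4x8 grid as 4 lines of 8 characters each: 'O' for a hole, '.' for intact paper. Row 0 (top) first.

Answer: .OO..OO.
OOOOOOOO
OOOOOOOO
.OO..OO.

Derivation:
Op 1 fold_left: fold axis v@4; visible region now rows[0,4) x cols[0,4) = 4x4
Op 2 fold_right: fold axis v@2; visible region now rows[0,4) x cols[2,4) = 4x2
Op 3 fold_down: fold axis h@2; visible region now rows[2,4) x cols[2,4) = 2x2
Op 4 cut(1, 0): punch at orig (3,2); cuts so far [(3, 2)]; region rows[2,4) x cols[2,4) = 2x2
Op 5 cut(0, 1): punch at orig (2,3); cuts so far [(2, 3), (3, 2)]; region rows[2,4) x cols[2,4) = 2x2
Op 6 cut(0, 0): punch at orig (2,2); cuts so far [(2, 2), (2, 3), (3, 2)]; region rows[2,4) x cols[2,4) = 2x2
Unfold 1 (reflect across h@2): 6 holes -> [(0, 2), (1, 2), (1, 3), (2, 2), (2, 3), (3, 2)]
Unfold 2 (reflect across v@2): 12 holes -> [(0, 1), (0, 2), (1, 0), (1, 1), (1, 2), (1, 3), (2, 0), (2, 1), (2, 2), (2, 3), (3, 1), (3, 2)]
Unfold 3 (reflect across v@4): 24 holes -> [(0, 1), (0, 2), (0, 5), (0, 6), (1, 0), (1, 1), (1, 2), (1, 3), (1, 4), (1, 5), (1, 6), (1, 7), (2, 0), (2, 1), (2, 2), (2, 3), (2, 4), (2, 5), (2, 6), (2, 7), (3, 1), (3, 2), (3, 5), (3, 6)]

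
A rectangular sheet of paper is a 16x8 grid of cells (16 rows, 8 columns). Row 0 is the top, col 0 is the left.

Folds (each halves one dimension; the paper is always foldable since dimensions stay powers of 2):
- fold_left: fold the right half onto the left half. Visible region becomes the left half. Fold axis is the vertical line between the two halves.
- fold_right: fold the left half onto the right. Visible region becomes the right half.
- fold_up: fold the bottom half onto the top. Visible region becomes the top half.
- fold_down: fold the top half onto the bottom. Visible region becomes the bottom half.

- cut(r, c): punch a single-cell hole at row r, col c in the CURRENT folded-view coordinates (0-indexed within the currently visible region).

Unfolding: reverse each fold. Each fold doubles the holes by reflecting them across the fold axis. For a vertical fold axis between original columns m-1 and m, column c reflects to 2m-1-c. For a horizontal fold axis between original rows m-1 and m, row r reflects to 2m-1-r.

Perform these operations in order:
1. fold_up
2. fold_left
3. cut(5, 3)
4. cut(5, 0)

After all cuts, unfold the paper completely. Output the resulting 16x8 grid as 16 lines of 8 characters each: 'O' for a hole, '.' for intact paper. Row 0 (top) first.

Op 1 fold_up: fold axis h@8; visible region now rows[0,8) x cols[0,8) = 8x8
Op 2 fold_left: fold axis v@4; visible region now rows[0,8) x cols[0,4) = 8x4
Op 3 cut(5, 3): punch at orig (5,3); cuts so far [(5, 3)]; region rows[0,8) x cols[0,4) = 8x4
Op 4 cut(5, 0): punch at orig (5,0); cuts so far [(5, 0), (5, 3)]; region rows[0,8) x cols[0,4) = 8x4
Unfold 1 (reflect across v@4): 4 holes -> [(5, 0), (5, 3), (5, 4), (5, 7)]
Unfold 2 (reflect across h@8): 8 holes -> [(5, 0), (5, 3), (5, 4), (5, 7), (10, 0), (10, 3), (10, 4), (10, 7)]

Answer: ........
........
........
........
........
O..OO..O
........
........
........
........
O..OO..O
........
........
........
........
........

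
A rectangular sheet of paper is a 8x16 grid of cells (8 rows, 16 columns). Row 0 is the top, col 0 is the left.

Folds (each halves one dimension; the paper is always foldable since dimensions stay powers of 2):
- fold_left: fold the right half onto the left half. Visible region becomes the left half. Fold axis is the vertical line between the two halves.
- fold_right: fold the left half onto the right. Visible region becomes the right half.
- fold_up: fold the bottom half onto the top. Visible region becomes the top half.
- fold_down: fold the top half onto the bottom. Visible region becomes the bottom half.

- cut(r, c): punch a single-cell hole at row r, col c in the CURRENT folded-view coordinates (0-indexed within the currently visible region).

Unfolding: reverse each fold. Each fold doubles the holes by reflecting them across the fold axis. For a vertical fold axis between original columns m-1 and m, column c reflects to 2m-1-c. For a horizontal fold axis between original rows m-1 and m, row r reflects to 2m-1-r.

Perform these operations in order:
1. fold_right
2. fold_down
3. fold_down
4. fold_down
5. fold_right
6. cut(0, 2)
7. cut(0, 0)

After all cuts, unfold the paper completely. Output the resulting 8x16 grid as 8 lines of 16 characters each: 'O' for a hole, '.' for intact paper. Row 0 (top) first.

Op 1 fold_right: fold axis v@8; visible region now rows[0,8) x cols[8,16) = 8x8
Op 2 fold_down: fold axis h@4; visible region now rows[4,8) x cols[8,16) = 4x8
Op 3 fold_down: fold axis h@6; visible region now rows[6,8) x cols[8,16) = 2x8
Op 4 fold_down: fold axis h@7; visible region now rows[7,8) x cols[8,16) = 1x8
Op 5 fold_right: fold axis v@12; visible region now rows[7,8) x cols[12,16) = 1x4
Op 6 cut(0, 2): punch at orig (7,14); cuts so far [(7, 14)]; region rows[7,8) x cols[12,16) = 1x4
Op 7 cut(0, 0): punch at orig (7,12); cuts so far [(7, 12), (7, 14)]; region rows[7,8) x cols[12,16) = 1x4
Unfold 1 (reflect across v@12): 4 holes -> [(7, 9), (7, 11), (7, 12), (7, 14)]
Unfold 2 (reflect across h@7): 8 holes -> [(6, 9), (6, 11), (6, 12), (6, 14), (7, 9), (7, 11), (7, 12), (7, 14)]
Unfold 3 (reflect across h@6): 16 holes -> [(4, 9), (4, 11), (4, 12), (4, 14), (5, 9), (5, 11), (5, 12), (5, 14), (6, 9), (6, 11), (6, 12), (6, 14), (7, 9), (7, 11), (7, 12), (7, 14)]
Unfold 4 (reflect across h@4): 32 holes -> [(0, 9), (0, 11), (0, 12), (0, 14), (1, 9), (1, 11), (1, 12), (1, 14), (2, 9), (2, 11), (2, 12), (2, 14), (3, 9), (3, 11), (3, 12), (3, 14), (4, 9), (4, 11), (4, 12), (4, 14), (5, 9), (5, 11), (5, 12), (5, 14), (6, 9), (6, 11), (6, 12), (6, 14), (7, 9), (7, 11), (7, 12), (7, 14)]
Unfold 5 (reflect across v@8): 64 holes -> [(0, 1), (0, 3), (0, 4), (0, 6), (0, 9), (0, 11), (0, 12), (0, 14), (1, 1), (1, 3), (1, 4), (1, 6), (1, 9), (1, 11), (1, 12), (1, 14), (2, 1), (2, 3), (2, 4), (2, 6), (2, 9), (2, 11), (2, 12), (2, 14), (3, 1), (3, 3), (3, 4), (3, 6), (3, 9), (3, 11), (3, 12), (3, 14), (4, 1), (4, 3), (4, 4), (4, 6), (4, 9), (4, 11), (4, 12), (4, 14), (5, 1), (5, 3), (5, 4), (5, 6), (5, 9), (5, 11), (5, 12), (5, 14), (6, 1), (6, 3), (6, 4), (6, 6), (6, 9), (6, 11), (6, 12), (6, 14), (7, 1), (7, 3), (7, 4), (7, 6), (7, 9), (7, 11), (7, 12), (7, 14)]

Answer: .O.OO.O..O.OO.O.
.O.OO.O..O.OO.O.
.O.OO.O..O.OO.O.
.O.OO.O..O.OO.O.
.O.OO.O..O.OO.O.
.O.OO.O..O.OO.O.
.O.OO.O..O.OO.O.
.O.OO.O..O.OO.O.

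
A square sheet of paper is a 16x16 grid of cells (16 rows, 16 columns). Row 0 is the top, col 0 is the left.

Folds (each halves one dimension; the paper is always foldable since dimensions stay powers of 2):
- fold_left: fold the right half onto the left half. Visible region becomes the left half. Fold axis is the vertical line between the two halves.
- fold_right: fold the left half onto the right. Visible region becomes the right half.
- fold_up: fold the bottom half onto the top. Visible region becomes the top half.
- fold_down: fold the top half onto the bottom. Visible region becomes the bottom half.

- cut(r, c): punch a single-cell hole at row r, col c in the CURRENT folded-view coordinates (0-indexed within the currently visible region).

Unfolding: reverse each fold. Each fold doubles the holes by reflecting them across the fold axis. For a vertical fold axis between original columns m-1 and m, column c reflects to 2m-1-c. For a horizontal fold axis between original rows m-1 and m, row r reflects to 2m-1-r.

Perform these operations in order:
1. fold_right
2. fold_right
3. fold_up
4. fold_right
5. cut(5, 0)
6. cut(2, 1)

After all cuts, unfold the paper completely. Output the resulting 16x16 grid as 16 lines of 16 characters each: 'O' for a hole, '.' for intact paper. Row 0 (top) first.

Op 1 fold_right: fold axis v@8; visible region now rows[0,16) x cols[8,16) = 16x8
Op 2 fold_right: fold axis v@12; visible region now rows[0,16) x cols[12,16) = 16x4
Op 3 fold_up: fold axis h@8; visible region now rows[0,8) x cols[12,16) = 8x4
Op 4 fold_right: fold axis v@14; visible region now rows[0,8) x cols[14,16) = 8x2
Op 5 cut(5, 0): punch at orig (5,14); cuts so far [(5, 14)]; region rows[0,8) x cols[14,16) = 8x2
Op 6 cut(2, 1): punch at orig (2,15); cuts so far [(2, 15), (5, 14)]; region rows[0,8) x cols[14,16) = 8x2
Unfold 1 (reflect across v@14): 4 holes -> [(2, 12), (2, 15), (5, 13), (5, 14)]
Unfold 2 (reflect across h@8): 8 holes -> [(2, 12), (2, 15), (5, 13), (5, 14), (10, 13), (10, 14), (13, 12), (13, 15)]
Unfold 3 (reflect across v@12): 16 holes -> [(2, 8), (2, 11), (2, 12), (2, 15), (5, 9), (5, 10), (5, 13), (5, 14), (10, 9), (10, 10), (10, 13), (10, 14), (13, 8), (13, 11), (13, 12), (13, 15)]
Unfold 4 (reflect across v@8): 32 holes -> [(2, 0), (2, 3), (2, 4), (2, 7), (2, 8), (2, 11), (2, 12), (2, 15), (5, 1), (5, 2), (5, 5), (5, 6), (5, 9), (5, 10), (5, 13), (5, 14), (10, 1), (10, 2), (10, 5), (10, 6), (10, 9), (10, 10), (10, 13), (10, 14), (13, 0), (13, 3), (13, 4), (13, 7), (13, 8), (13, 11), (13, 12), (13, 15)]

Answer: ................
................
O..OO..OO..OO..O
................
................
.OO..OO..OO..OO.
................
................
................
................
.OO..OO..OO..OO.
................
................
O..OO..OO..OO..O
................
................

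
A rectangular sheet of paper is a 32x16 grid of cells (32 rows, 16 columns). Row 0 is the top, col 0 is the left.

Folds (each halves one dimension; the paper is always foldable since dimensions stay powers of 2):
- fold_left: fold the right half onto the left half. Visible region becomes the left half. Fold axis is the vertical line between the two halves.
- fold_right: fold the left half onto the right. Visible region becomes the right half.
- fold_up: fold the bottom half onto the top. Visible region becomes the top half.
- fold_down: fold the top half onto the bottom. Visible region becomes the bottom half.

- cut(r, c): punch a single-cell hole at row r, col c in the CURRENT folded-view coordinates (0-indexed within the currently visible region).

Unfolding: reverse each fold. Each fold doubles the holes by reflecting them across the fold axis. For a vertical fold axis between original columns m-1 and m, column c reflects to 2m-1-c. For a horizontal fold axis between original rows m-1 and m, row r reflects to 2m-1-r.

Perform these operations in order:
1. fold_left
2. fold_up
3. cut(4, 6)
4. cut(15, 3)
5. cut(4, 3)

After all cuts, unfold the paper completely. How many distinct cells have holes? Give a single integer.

Op 1 fold_left: fold axis v@8; visible region now rows[0,32) x cols[0,8) = 32x8
Op 2 fold_up: fold axis h@16; visible region now rows[0,16) x cols[0,8) = 16x8
Op 3 cut(4, 6): punch at orig (4,6); cuts so far [(4, 6)]; region rows[0,16) x cols[0,8) = 16x8
Op 4 cut(15, 3): punch at orig (15,3); cuts so far [(4, 6), (15, 3)]; region rows[0,16) x cols[0,8) = 16x8
Op 5 cut(4, 3): punch at orig (4,3); cuts so far [(4, 3), (4, 6), (15, 3)]; region rows[0,16) x cols[0,8) = 16x8
Unfold 1 (reflect across h@16): 6 holes -> [(4, 3), (4, 6), (15, 3), (16, 3), (27, 3), (27, 6)]
Unfold 2 (reflect across v@8): 12 holes -> [(4, 3), (4, 6), (4, 9), (4, 12), (15, 3), (15, 12), (16, 3), (16, 12), (27, 3), (27, 6), (27, 9), (27, 12)]

Answer: 12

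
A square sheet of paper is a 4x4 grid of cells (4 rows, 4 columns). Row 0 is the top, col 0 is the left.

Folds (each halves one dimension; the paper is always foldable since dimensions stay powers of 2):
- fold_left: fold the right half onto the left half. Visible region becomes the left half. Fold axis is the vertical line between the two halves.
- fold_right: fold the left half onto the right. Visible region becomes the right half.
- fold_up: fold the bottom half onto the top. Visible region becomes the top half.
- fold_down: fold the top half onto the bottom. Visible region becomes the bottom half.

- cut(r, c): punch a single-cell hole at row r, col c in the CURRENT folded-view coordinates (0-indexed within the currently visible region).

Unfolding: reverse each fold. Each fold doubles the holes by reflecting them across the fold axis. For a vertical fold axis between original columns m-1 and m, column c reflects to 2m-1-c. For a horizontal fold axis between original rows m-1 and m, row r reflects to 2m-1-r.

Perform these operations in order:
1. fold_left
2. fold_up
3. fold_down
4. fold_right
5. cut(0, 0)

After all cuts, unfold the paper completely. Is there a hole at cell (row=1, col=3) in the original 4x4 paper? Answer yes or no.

Op 1 fold_left: fold axis v@2; visible region now rows[0,4) x cols[0,2) = 4x2
Op 2 fold_up: fold axis h@2; visible region now rows[0,2) x cols[0,2) = 2x2
Op 3 fold_down: fold axis h@1; visible region now rows[1,2) x cols[0,2) = 1x2
Op 4 fold_right: fold axis v@1; visible region now rows[1,2) x cols[1,2) = 1x1
Op 5 cut(0, 0): punch at orig (1,1); cuts so far [(1, 1)]; region rows[1,2) x cols[1,2) = 1x1
Unfold 1 (reflect across v@1): 2 holes -> [(1, 0), (1, 1)]
Unfold 2 (reflect across h@1): 4 holes -> [(0, 0), (0, 1), (1, 0), (1, 1)]
Unfold 3 (reflect across h@2): 8 holes -> [(0, 0), (0, 1), (1, 0), (1, 1), (2, 0), (2, 1), (3, 0), (3, 1)]
Unfold 4 (reflect across v@2): 16 holes -> [(0, 0), (0, 1), (0, 2), (0, 3), (1, 0), (1, 1), (1, 2), (1, 3), (2, 0), (2, 1), (2, 2), (2, 3), (3, 0), (3, 1), (3, 2), (3, 3)]
Holes: [(0, 0), (0, 1), (0, 2), (0, 3), (1, 0), (1, 1), (1, 2), (1, 3), (2, 0), (2, 1), (2, 2), (2, 3), (3, 0), (3, 1), (3, 2), (3, 3)]

Answer: yes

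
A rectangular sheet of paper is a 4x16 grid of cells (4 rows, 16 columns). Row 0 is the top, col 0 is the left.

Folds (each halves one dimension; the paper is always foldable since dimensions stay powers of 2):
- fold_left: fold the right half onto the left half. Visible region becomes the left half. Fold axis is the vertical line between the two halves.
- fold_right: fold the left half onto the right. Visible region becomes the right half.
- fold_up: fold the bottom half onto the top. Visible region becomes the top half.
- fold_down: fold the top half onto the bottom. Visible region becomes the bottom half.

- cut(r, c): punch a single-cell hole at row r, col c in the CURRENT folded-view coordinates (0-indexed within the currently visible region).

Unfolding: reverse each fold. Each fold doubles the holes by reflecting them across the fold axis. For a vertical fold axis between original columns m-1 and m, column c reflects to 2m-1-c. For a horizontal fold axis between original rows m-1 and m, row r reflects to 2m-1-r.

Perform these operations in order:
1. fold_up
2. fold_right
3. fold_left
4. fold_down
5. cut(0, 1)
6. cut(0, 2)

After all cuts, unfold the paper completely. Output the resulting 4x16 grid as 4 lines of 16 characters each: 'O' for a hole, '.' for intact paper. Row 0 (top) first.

Answer: .OO..OO..OO..OO.
.OO..OO..OO..OO.
.OO..OO..OO..OO.
.OO..OO..OO..OO.

Derivation:
Op 1 fold_up: fold axis h@2; visible region now rows[0,2) x cols[0,16) = 2x16
Op 2 fold_right: fold axis v@8; visible region now rows[0,2) x cols[8,16) = 2x8
Op 3 fold_left: fold axis v@12; visible region now rows[0,2) x cols[8,12) = 2x4
Op 4 fold_down: fold axis h@1; visible region now rows[1,2) x cols[8,12) = 1x4
Op 5 cut(0, 1): punch at orig (1,9); cuts so far [(1, 9)]; region rows[1,2) x cols[8,12) = 1x4
Op 6 cut(0, 2): punch at orig (1,10); cuts so far [(1, 9), (1, 10)]; region rows[1,2) x cols[8,12) = 1x4
Unfold 1 (reflect across h@1): 4 holes -> [(0, 9), (0, 10), (1, 9), (1, 10)]
Unfold 2 (reflect across v@12): 8 holes -> [(0, 9), (0, 10), (0, 13), (0, 14), (1, 9), (1, 10), (1, 13), (1, 14)]
Unfold 3 (reflect across v@8): 16 holes -> [(0, 1), (0, 2), (0, 5), (0, 6), (0, 9), (0, 10), (0, 13), (0, 14), (1, 1), (1, 2), (1, 5), (1, 6), (1, 9), (1, 10), (1, 13), (1, 14)]
Unfold 4 (reflect across h@2): 32 holes -> [(0, 1), (0, 2), (0, 5), (0, 6), (0, 9), (0, 10), (0, 13), (0, 14), (1, 1), (1, 2), (1, 5), (1, 6), (1, 9), (1, 10), (1, 13), (1, 14), (2, 1), (2, 2), (2, 5), (2, 6), (2, 9), (2, 10), (2, 13), (2, 14), (3, 1), (3, 2), (3, 5), (3, 6), (3, 9), (3, 10), (3, 13), (3, 14)]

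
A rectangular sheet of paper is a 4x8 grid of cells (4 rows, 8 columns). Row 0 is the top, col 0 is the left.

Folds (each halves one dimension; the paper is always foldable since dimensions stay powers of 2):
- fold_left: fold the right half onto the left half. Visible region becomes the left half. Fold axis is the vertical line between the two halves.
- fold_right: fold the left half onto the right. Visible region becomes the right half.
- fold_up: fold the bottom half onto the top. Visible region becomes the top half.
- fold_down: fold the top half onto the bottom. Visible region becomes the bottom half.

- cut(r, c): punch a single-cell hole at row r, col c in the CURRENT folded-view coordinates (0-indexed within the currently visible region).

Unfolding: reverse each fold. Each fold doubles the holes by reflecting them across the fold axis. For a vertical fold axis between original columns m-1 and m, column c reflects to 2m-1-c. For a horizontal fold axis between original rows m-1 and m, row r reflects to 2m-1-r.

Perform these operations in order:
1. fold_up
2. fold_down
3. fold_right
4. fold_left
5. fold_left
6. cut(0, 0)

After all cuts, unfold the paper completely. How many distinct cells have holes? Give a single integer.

Answer: 32

Derivation:
Op 1 fold_up: fold axis h@2; visible region now rows[0,2) x cols[0,8) = 2x8
Op 2 fold_down: fold axis h@1; visible region now rows[1,2) x cols[0,8) = 1x8
Op 3 fold_right: fold axis v@4; visible region now rows[1,2) x cols[4,8) = 1x4
Op 4 fold_left: fold axis v@6; visible region now rows[1,2) x cols[4,6) = 1x2
Op 5 fold_left: fold axis v@5; visible region now rows[1,2) x cols[4,5) = 1x1
Op 6 cut(0, 0): punch at orig (1,4); cuts so far [(1, 4)]; region rows[1,2) x cols[4,5) = 1x1
Unfold 1 (reflect across v@5): 2 holes -> [(1, 4), (1, 5)]
Unfold 2 (reflect across v@6): 4 holes -> [(1, 4), (1, 5), (1, 6), (1, 7)]
Unfold 3 (reflect across v@4): 8 holes -> [(1, 0), (1, 1), (1, 2), (1, 3), (1, 4), (1, 5), (1, 6), (1, 7)]
Unfold 4 (reflect across h@1): 16 holes -> [(0, 0), (0, 1), (0, 2), (0, 3), (0, 4), (0, 5), (0, 6), (0, 7), (1, 0), (1, 1), (1, 2), (1, 3), (1, 4), (1, 5), (1, 6), (1, 7)]
Unfold 5 (reflect across h@2): 32 holes -> [(0, 0), (0, 1), (0, 2), (0, 3), (0, 4), (0, 5), (0, 6), (0, 7), (1, 0), (1, 1), (1, 2), (1, 3), (1, 4), (1, 5), (1, 6), (1, 7), (2, 0), (2, 1), (2, 2), (2, 3), (2, 4), (2, 5), (2, 6), (2, 7), (3, 0), (3, 1), (3, 2), (3, 3), (3, 4), (3, 5), (3, 6), (3, 7)]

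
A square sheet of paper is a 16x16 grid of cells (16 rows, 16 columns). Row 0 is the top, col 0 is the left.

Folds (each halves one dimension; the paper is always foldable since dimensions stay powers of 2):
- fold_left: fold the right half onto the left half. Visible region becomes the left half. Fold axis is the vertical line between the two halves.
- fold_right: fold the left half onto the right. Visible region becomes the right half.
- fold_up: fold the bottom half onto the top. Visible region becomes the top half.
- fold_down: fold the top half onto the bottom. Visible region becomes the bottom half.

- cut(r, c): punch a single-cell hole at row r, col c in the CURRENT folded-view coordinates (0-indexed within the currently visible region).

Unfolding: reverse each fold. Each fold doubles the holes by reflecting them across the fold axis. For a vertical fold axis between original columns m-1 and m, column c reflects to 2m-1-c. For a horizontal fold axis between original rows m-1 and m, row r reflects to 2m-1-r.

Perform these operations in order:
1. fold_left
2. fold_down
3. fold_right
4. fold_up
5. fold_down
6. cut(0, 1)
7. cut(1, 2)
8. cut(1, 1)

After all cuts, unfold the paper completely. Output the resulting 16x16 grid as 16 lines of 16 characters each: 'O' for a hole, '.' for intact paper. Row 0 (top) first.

Answer: .OO..OO..OO..OO.
..O..O....O..O..
..O..O....O..O..
.OO..OO..OO..OO.
.OO..OO..OO..OO.
..O..O....O..O..
..O..O....O..O..
.OO..OO..OO..OO.
.OO..OO..OO..OO.
..O..O....O..O..
..O..O....O..O..
.OO..OO..OO..OO.
.OO..OO..OO..OO.
..O..O....O..O..
..O..O....O..O..
.OO..OO..OO..OO.

Derivation:
Op 1 fold_left: fold axis v@8; visible region now rows[0,16) x cols[0,8) = 16x8
Op 2 fold_down: fold axis h@8; visible region now rows[8,16) x cols[0,8) = 8x8
Op 3 fold_right: fold axis v@4; visible region now rows[8,16) x cols[4,8) = 8x4
Op 4 fold_up: fold axis h@12; visible region now rows[8,12) x cols[4,8) = 4x4
Op 5 fold_down: fold axis h@10; visible region now rows[10,12) x cols[4,8) = 2x4
Op 6 cut(0, 1): punch at orig (10,5); cuts so far [(10, 5)]; region rows[10,12) x cols[4,8) = 2x4
Op 7 cut(1, 2): punch at orig (11,6); cuts so far [(10, 5), (11, 6)]; region rows[10,12) x cols[4,8) = 2x4
Op 8 cut(1, 1): punch at orig (11,5); cuts so far [(10, 5), (11, 5), (11, 6)]; region rows[10,12) x cols[4,8) = 2x4
Unfold 1 (reflect across h@10): 6 holes -> [(8, 5), (8, 6), (9, 5), (10, 5), (11, 5), (11, 6)]
Unfold 2 (reflect across h@12): 12 holes -> [(8, 5), (8, 6), (9, 5), (10, 5), (11, 5), (11, 6), (12, 5), (12, 6), (13, 5), (14, 5), (15, 5), (15, 6)]
Unfold 3 (reflect across v@4): 24 holes -> [(8, 1), (8, 2), (8, 5), (8, 6), (9, 2), (9, 5), (10, 2), (10, 5), (11, 1), (11, 2), (11, 5), (11, 6), (12, 1), (12, 2), (12, 5), (12, 6), (13, 2), (13, 5), (14, 2), (14, 5), (15, 1), (15, 2), (15, 5), (15, 6)]
Unfold 4 (reflect across h@8): 48 holes -> [(0, 1), (0, 2), (0, 5), (0, 6), (1, 2), (1, 5), (2, 2), (2, 5), (3, 1), (3, 2), (3, 5), (3, 6), (4, 1), (4, 2), (4, 5), (4, 6), (5, 2), (5, 5), (6, 2), (6, 5), (7, 1), (7, 2), (7, 5), (7, 6), (8, 1), (8, 2), (8, 5), (8, 6), (9, 2), (9, 5), (10, 2), (10, 5), (11, 1), (11, 2), (11, 5), (11, 6), (12, 1), (12, 2), (12, 5), (12, 6), (13, 2), (13, 5), (14, 2), (14, 5), (15, 1), (15, 2), (15, 5), (15, 6)]
Unfold 5 (reflect across v@8): 96 holes -> [(0, 1), (0, 2), (0, 5), (0, 6), (0, 9), (0, 10), (0, 13), (0, 14), (1, 2), (1, 5), (1, 10), (1, 13), (2, 2), (2, 5), (2, 10), (2, 13), (3, 1), (3, 2), (3, 5), (3, 6), (3, 9), (3, 10), (3, 13), (3, 14), (4, 1), (4, 2), (4, 5), (4, 6), (4, 9), (4, 10), (4, 13), (4, 14), (5, 2), (5, 5), (5, 10), (5, 13), (6, 2), (6, 5), (6, 10), (6, 13), (7, 1), (7, 2), (7, 5), (7, 6), (7, 9), (7, 10), (7, 13), (7, 14), (8, 1), (8, 2), (8, 5), (8, 6), (8, 9), (8, 10), (8, 13), (8, 14), (9, 2), (9, 5), (9, 10), (9, 13), (10, 2), (10, 5), (10, 10), (10, 13), (11, 1), (11, 2), (11, 5), (11, 6), (11, 9), (11, 10), (11, 13), (11, 14), (12, 1), (12, 2), (12, 5), (12, 6), (12, 9), (12, 10), (12, 13), (12, 14), (13, 2), (13, 5), (13, 10), (13, 13), (14, 2), (14, 5), (14, 10), (14, 13), (15, 1), (15, 2), (15, 5), (15, 6), (15, 9), (15, 10), (15, 13), (15, 14)]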